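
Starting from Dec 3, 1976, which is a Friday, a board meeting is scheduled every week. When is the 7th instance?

Jan 14, 1977

The 7th occurrence is 6 intervals after the first: 6 × 7 = 42 days after Dec 3, 1976.
Dec has 31 days — 28 days to the end of Dec leaves 14.
14 days into Jan → Jan 14, 1977.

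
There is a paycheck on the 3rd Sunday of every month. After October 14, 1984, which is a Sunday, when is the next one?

October 21, 1984

October 1984 starts on a Monday; its first Sunday is the 7th, so the 3rd Sunday is the 21st — October 21, 1984.
October 21, 1984 is after October 14, 1984, so that is the next one.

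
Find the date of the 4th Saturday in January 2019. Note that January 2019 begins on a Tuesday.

January 26, 2019

January 2019 begins on a Tuesday, so the first Saturday is January 5 (4 days later).
The 4th Saturday is 3 weeks later: 5 + 21 = 26.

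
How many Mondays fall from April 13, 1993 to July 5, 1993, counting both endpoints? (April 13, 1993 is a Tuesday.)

April 13, 1993 is a Tuesday; the first Monday on or after it is April 19, 1993 (6 days later).
From April 19, 1993 to July 5, 1993: 11 + 31 + 30 + 5 = 77 days (rest of April, May, June, July).
77 ÷ 7 = 11 full weeks with remainder 0, so 11 more Mondays after the first → 12.

12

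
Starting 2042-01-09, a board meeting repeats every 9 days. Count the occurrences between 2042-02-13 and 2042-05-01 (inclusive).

Occurrences land 9·i days after 2042-01-09 for i = 0, 1, 2, …
2042-02-13 is 35 days after the start; 35 ÷ 9 = 3 remainder 8; since the remainder is 8, round up to i = 4. First occurrence in the window: #5 on 2042-02-14 (4×9 = 36 days in).
2042-05-01 is 112 days after the start; 112 ÷ 9 = 12 remainder 4. Last occurrence in the window: #13 on 2042-04-27.
Occurrences #5 through #13: 9 in total.

9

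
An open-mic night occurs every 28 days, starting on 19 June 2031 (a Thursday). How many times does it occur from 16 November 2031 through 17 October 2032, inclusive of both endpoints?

Occurrences land 28·i days after 19 June 2031 for i = 0, 1, 2, …
16 November 2031 is 150 days after the start; 150 ÷ 28 = 5 remainder 10; since the remainder is 10, round up to i = 6. First occurrence in the window: #7 on 4 December 2031 (6×28 = 168 days in).
17 October 2032 is 486 days after the start; 486 ÷ 28 = 17 remainder 10. Last occurrence in the window: #18 on 7 October 2032.
Occurrences #7 through #18: 12 in total.

12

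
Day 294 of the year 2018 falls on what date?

Oct 21, 2018

Jan has 31 days (294 − 31 = 263 remain).
Feb has 28 days (263 − 28 = 235 remain).
Mar has 31 days (235 − 31 = 204 remain).
Apr has 30 days (204 − 30 = 174 remain).
May has 31 days (174 − 31 = 143 remain).
Jun has 30 days (143 − 30 = 113 remain).
Jul has 31 days (113 − 31 = 82 remain).
Aug has 31 days (82 − 31 = 51 remain).
Sep has 30 days (51 − 30 = 21 remain).
21 into Oct → Oct 21.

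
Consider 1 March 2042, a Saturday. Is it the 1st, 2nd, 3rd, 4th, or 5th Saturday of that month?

1st

Day 1 falls in week ⌈1/7⌉ of the month.
Days 1–7 hold the 1st Saturday, 8–14 the 2nd, 15–21 the 3rd, 22–28 the 4th, 29–31 the 5th.
1 is in the range for the 1st.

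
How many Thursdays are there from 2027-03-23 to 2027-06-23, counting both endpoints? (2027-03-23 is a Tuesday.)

2027-03-23 is a Tuesday; the first Thursday on or after it is 2027-03-25 (2 days later).
From 2027-03-25 to 2027-06-23: 6 + 30 + 31 + 23 = 90 days (rest of March, April, May, June).
90 ÷ 7 = 12 full weeks with remainder 6, so 12 more Thursdays after the first → 13.

13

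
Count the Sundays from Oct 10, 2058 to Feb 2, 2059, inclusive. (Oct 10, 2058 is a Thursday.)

17

Oct 10, 2058 is a Thursday; the first Sunday on or after it is Oct 13, 2058 (3 days later).
From Oct 13, 2058 to Feb 2, 2059: 18 + 30 + 31 + 31 + 2 = 112 days (rest of Oct, Nov, Dec, Jan, Feb).
112 ÷ 7 = 16 full weeks with remainder 0, so 16 more Sundays after the first → 17.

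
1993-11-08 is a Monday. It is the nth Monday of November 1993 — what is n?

2nd

Day 8 falls in week ⌈8/7⌉ of the month.
Days 1–7 hold the 1st Monday, 8–14 the 2nd, 15–21 the 3rd, 22–28 the 4th, 29–31 the 5th.
8 is in the range for the 2nd.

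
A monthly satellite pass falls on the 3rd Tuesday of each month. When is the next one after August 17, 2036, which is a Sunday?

August 19, 2036

August 2036 starts on a Friday; its first Tuesday is the 5th, so the 3rd Tuesday is the 19th — August 19, 2036.
August 19, 2036 is after August 17, 2036, so that is the next one.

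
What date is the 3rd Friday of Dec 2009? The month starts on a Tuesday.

Dec 18, 2009

Dec 2009 begins on a Tuesday, so the first Friday is Dec 4 (3 days later).
The 3rd Friday is 2 weeks later: 4 + 14 = 18.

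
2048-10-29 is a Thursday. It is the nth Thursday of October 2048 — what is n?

Day 29 falls in week ⌈29/7⌉ of the month.
Days 1–7 hold the 1st Thursday, 8–14 the 2nd, 15–21 the 3rd, 22–28 the 4th, 29–31 the 5th.
29 is in the range for the 5th.

5th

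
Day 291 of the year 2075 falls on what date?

18 October 2075

January has 31 days (291 − 31 = 260 remain).
February has 28 days (260 − 28 = 232 remain).
March has 31 days (232 − 31 = 201 remain).
April has 30 days (201 − 30 = 171 remain).
May has 31 days (171 − 31 = 140 remain).
June has 30 days (140 − 30 = 110 remain).
July has 31 days (110 − 31 = 79 remain).
August has 31 days (79 − 31 = 48 remain).
September has 30 days (48 − 30 = 18 remain).
18 into October → October 18.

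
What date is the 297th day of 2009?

Jan has 31 days (297 − 31 = 266 remain).
Feb has 28 days (266 − 28 = 238 remain).
Mar has 31 days (238 − 31 = 207 remain).
Apr has 30 days (207 − 30 = 177 remain).
May has 31 days (177 − 31 = 146 remain).
Jun has 30 days (146 − 30 = 116 remain).
Jul has 31 days (116 − 31 = 85 remain).
Aug has 31 days (85 − 31 = 54 remain).
Sep has 30 days (54 − 30 = 24 remain).
24 into Oct → Oct 24.

Oct 24, 2009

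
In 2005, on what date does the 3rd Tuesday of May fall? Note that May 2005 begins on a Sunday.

May 17, 2005

May 2005 begins on a Sunday, so the first Tuesday is May 3 (2 days later).
The 3rd Tuesday is 2 weeks later: 3 + 14 = 17.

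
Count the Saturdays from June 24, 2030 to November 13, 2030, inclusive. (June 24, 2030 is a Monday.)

June 24, 2030 is a Monday; the first Saturday on or after it is June 29, 2030 (5 days later).
From June 29, 2030 to November 13, 2030: 1 + 31 + 31 + 30 + 31 + 13 = 137 days (rest of June, July, August, September, October, November).
137 ÷ 7 = 19 full weeks with remainder 4, so 19 more Saturdays after the first → 20.

20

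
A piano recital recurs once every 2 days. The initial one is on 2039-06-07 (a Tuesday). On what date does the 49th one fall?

2039-09-11

The 49th occurrence is 48 intervals after the first: 48 × 2 = 96 days after 2039-06-07.
June has 30 days — 23 days to the end of June leaves 73.
July has 31 days (42 left).
August has 31 days (11 left).
11 days into September → 2039-09-11.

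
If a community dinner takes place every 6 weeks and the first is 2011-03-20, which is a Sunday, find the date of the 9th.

2012-02-19

The 9th occurrence is 8 intervals after the first: 8 × 42 = 336 days after 2011-03-20.
March has 31 days — 11 days to the end of March leaves 325.
April has 30 days (295 left).
May has 31 days (264 left).
June has 30 days (234 left).
July has 31 days (203 left).
August has 31 days (172 left).
September has 30 days (142 left).
October has 31 days (111 left).
November has 30 days (81 left).
December has 31 days (50 left).
January has 31 days (19 left).
19 days into February → 2012-02-19.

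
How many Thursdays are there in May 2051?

4

1 May 2051 is a Monday; the first Thursday on or after it is 4 May 2051 (3 days later).
From 4 May 2051 to 31 May 2051 is 31 − 4 = 27 days.
27 ÷ 7 = 3 full weeks with remainder 6, so 3 more Thursdays after the first → 4.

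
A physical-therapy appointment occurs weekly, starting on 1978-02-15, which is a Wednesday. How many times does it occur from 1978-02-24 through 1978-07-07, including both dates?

19

Occurrences land 7·i days after 1978-02-15 for i = 0, 1, 2, …
1978-02-24 is 9 days after the start; 9 ÷ 7 = 1 remainder 2; since the remainder is 2, round up to i = 2. First occurrence in the window: #3 on 1978-03-01 (2×7 = 14 days in).
1978-07-07 is 142 days after the start; 142 ÷ 7 = 20 remainder 2. Last occurrence in the window: #21 on 1978-07-05.
Occurrences #3 through #21: 19 in total.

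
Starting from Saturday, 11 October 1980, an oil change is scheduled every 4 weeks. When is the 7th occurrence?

The 7th occurrence is 6 intervals after the first: 6 × 28 = 168 days after 11 October 1980.
October has 31 days — 20 days to the end of October leaves 148.
November has 30 days (118 left).
December has 31 days (87 left).
January has 31 days (56 left).
February has 28 days (28 left).
28 days into March → 28 March 1981.

28 March 1981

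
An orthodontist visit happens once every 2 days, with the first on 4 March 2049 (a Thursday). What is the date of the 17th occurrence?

The 17th occurrence is 16 intervals after the first: 16 × 2 = 32 days after 4 March 2049.
March has 31 days — 27 days to the end of March leaves 5.
5 days into April → 5 April 2049.

5 April 2049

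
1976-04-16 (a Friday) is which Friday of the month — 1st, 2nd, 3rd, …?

Day 16 falls in week ⌈16/7⌉ of the month.
Days 1–7 hold the 1st Friday, 8–14 the 2nd, 15–21 the 3rd, 22–28 the 4th, 29–31 the 5th.
16 is in the range for the 3rd.

3rd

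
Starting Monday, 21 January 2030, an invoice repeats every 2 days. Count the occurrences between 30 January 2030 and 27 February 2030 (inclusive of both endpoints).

Occurrences land 2·i days after 21 January 2030 for i = 0, 1, 2, …
30 January 2030 is 9 days after the start; 9 ÷ 2 = 4 remainder 1; since the remainder is 1, round up to i = 5. First occurrence in the window: #6 on 31 January 2030 (5×2 = 10 days in).
27 February 2030 is 37 days after the start; 37 ÷ 2 = 18 remainder 1. Last occurrence in the window: #19 on 26 February 2030.
Occurrences #6 through #19: 14 in total.

14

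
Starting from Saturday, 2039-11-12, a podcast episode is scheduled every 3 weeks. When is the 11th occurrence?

The 11th occurrence is 10 intervals after the first: 10 × 21 = 210 days after 2039-11-12.
November has 30 days — 18 days to the end of November leaves 192.
December has 31 days (161 left).
January has 31 days (130 left).
February has 29 days (101 left).
March has 31 days (70 left).
April has 30 days (40 left).
May has 31 days (9 left).
9 days into June → 2040-06-09.

2040-06-09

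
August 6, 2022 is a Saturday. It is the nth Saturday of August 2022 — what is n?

1st

Day 6 falls in week ⌈6/7⌉ of the month.
Days 1–7 hold the 1st Saturday, 8–14 the 2nd, 15–21 the 3rd, 22–28 the 4th, 29–31 the 5th.
6 is in the range for the 1st.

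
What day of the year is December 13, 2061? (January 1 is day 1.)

347

Days in months before December: 31 + 28 + 31 + 30 + 31 + 30 + 31 + 31 + 30 + 31 + 30 = 334.
Plus 13 days into December → day 347.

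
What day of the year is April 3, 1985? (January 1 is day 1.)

93

Days in months before April: 31 + 28 + 31 = 90.
Plus 3 days into April → day 93.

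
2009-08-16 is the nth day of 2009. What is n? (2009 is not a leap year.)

Days in months before August: 31 + 28 + 31 + 30 + 31 + 30 + 31 = 212.
Plus 16 days into August → day 228.

228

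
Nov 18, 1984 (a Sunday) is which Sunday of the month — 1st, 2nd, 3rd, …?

Day 18 falls in week ⌈18/7⌉ of the month.
Days 1–7 hold the 1st Sunday, 8–14 the 2nd, 15–21 the 3rd, 22–28 the 4th, 29–31 the 5th.
18 is in the range for the 3rd.

3rd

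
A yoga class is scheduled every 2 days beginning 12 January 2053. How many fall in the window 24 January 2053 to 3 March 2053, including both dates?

Occurrences land 2·i days after 12 January 2053 for i = 0, 1, 2, …
24 January 2053 is 12 days after the start; 12 ÷ 2 = 6 remainder 0. First occurrence in the window: #7 on 24 January 2053 (6×2 = 12 days in).
3 March 2053 is 50 days after the start; 50 ÷ 2 = 25 remainder 0. Last occurrence in the window: #26 on 3 March 2053.
Occurrences #7 through #26: 20 in total.

20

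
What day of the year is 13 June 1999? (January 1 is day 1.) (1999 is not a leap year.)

Days in months before June: 31 + 28 + 31 + 30 + 31 = 151.
Plus 13 days into June → day 164.

164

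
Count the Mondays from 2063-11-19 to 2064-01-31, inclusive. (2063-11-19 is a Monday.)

2063-11-19 is a Monday; the first Monday on or after it is 2063-11-19.
From 2063-11-19 to 2064-01-31: 11 + 31 + 31 = 73 days (rest of November, December, January).
73 ÷ 7 = 10 full weeks with remainder 3, so 10 more Mondays after the first → 11.

11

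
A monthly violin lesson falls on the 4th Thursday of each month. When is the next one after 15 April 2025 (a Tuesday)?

24 April 2025

April 2025 starts on a Tuesday; its first Thursday is the 3rd, so the 4th Thursday is the 24th — 24 April 2025.
24 April 2025 is after 15 April 2025, so that is the next one.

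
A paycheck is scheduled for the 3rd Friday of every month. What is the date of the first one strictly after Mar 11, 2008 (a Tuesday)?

Mar 21, 2008

Mar 2008 starts on a Saturday; its first Friday is the 7th, so the 3rd Friday is the 21st — Mar 21, 2008.
Mar 21, 2008 is after Mar 11, 2008, so that is the next one.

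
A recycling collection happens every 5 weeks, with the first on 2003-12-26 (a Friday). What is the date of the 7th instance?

2004-07-23

The 7th occurrence is 6 intervals after the first: 6 × 35 = 210 days after 2003-12-26.
December has 31 days — 5 days to the end of December leaves 205.
January has 31 days (174 left).
February has 29 days (145 left).
March has 31 days (114 left).
April has 30 days (84 left).
May has 31 days (53 left).
June has 30 days (23 left).
23 days into July → 2004-07-23.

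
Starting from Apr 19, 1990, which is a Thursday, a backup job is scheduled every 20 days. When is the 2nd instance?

May 9, 1990

The 2nd occurrence is 1 interval after the first: 1 × 20 = 20 days after Apr 19, 1990.
Apr has 30 days — 11 days to the end of Apr leaves 9.
9 days into May → May 9, 1990.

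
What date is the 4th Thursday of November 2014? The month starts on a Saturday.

November 2014 begins on a Saturday, so the first Thursday is November 6 (5 days later).
The 4th Thursday is 3 weeks later: 6 + 21 = 27.

27 November 2014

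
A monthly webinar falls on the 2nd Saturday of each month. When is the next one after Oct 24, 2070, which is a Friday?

Nov 8, 2070

Oct 2070 starts on a Wednesday; its first Saturday is the 4th, so the 2nd Saturday is the 11th — Oct 11, 2070.
That is not after Oct 24, 2070, so look at Nov 2070.
Nov 2070 starts on a Saturday; its first Saturday is the 1st, so the 2nd Saturday is the 8th — Nov 8, 2070.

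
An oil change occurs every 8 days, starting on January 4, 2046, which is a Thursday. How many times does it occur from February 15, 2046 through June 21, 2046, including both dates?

16

Occurrences land 8·i days after January 4, 2046 for i = 0, 1, 2, …
February 15, 2046 is 42 days after the start; 42 ÷ 8 = 5 remainder 2; since the remainder is 2, round up to i = 6. First occurrence in the window: #7 on February 21, 2046 (6×8 = 48 days in).
June 21, 2046 is 168 days after the start; 168 ÷ 8 = 21 remainder 0. Last occurrence in the window: #22 on June 21, 2046.
Occurrences #7 through #22: 16 in total.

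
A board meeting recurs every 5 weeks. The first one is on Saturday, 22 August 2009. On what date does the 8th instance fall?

The 8th occurrence is 7 intervals after the first: 7 × 35 = 245 days after 22 August 2009.
August has 31 days — 9 days to the end of August leaves 236.
September has 30 days (206 left).
October has 31 days (175 left).
November has 30 days (145 left).
December has 31 days (114 left).
January has 31 days (83 left).
February has 28 days (55 left).
March has 31 days (24 left).
24 days into April → 24 April 2010.

24 April 2010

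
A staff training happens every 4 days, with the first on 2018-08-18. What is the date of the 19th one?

2018-10-29

The 19th occurrence is 18 intervals after the first: 18 × 4 = 72 days after 2018-08-18.
August has 31 days — 13 days to the end of August leaves 59.
September has 30 days (29 left).
29 days into October → 2018-10-29.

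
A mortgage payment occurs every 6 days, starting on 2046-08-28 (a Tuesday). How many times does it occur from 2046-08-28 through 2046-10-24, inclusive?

10

Occurrences land 6·i days after 2046-08-28 for i = 0, 1, 2, …
The window opens on the start date, so the first occurrence inside is #1 on 2046-08-28.
2046-10-24 is 57 days after the start; 57 ÷ 6 = 9 remainder 3. Last occurrence in the window: #10 on 2046-10-21.
Occurrences #1 through #10: 10 in total.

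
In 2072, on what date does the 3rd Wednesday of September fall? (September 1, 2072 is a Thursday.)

September 21, 2072

September 2072 begins on a Thursday, so the first Wednesday is September 7 (6 days later).
The 3rd Wednesday is 2 weeks later: 7 + 14 = 21.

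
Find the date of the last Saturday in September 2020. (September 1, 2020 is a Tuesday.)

September 26, 2020

September 2020 begins on a Tuesday, so the first Saturday is September 5 (4 days later).
September 2020 has 30 days. Adding weeks: 5, 12, 19, 26 — the last one ≤ 30 is the 26th.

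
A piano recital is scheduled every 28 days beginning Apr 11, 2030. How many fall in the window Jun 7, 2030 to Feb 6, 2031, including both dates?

Occurrences land 28·i days after Apr 11, 2030 for i = 0, 1, 2, …
Jun 7, 2030 is 57 days after the start; 57 ÷ 28 = 2 remainder 1; since the remainder is 1, round up to i = 3. First occurrence in the window: #4 on Jul 4, 2030 (3×28 = 84 days in).
Feb 6, 2031 is 301 days after the start; 301 ÷ 28 = 10 remainder 21. Last occurrence in the window: #11 on Jan 16, 2031.
Occurrences #4 through #11: 8 in total.

8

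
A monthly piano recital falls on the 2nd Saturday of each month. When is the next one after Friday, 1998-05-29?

1998-06-13

May 1998 starts on a Friday; its first Saturday is the 2nd, so the 2nd Saturday is the 9th — 1998-05-09.
That is not after 1998-05-29, so look at June 1998.
June 1998 starts on a Monday; its first Saturday is the 6th, so the 2nd Saturday is the 13th — 1998-06-13.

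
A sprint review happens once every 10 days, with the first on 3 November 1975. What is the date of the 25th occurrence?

The 25th occurrence is 24 intervals after the first: 24 × 10 = 240 days after 3 November 1975.
November has 30 days — 27 days to the end of November leaves 213.
December has 31 days (182 left).
January has 31 days (151 left).
February has 29 days (122 left).
March has 31 days (91 left).
April has 30 days (61 left).
May has 31 days (30 left).
30 days into June → 30 June 1976.

30 June 1976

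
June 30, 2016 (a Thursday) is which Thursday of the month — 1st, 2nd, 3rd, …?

5th

Day 30 falls in week ⌈30/7⌉ of the month.
Days 1–7 hold the 1st Thursday, 8–14 the 2nd, 15–21 the 3rd, 22–28 the 4th, 29–31 the 5th.
30 is in the range for the 5th.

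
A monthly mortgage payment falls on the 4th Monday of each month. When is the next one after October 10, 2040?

October 22, 2040

October 2040 starts on a Monday; its first Monday is the 1st, so the 4th Monday is the 22nd — October 22, 2040.
October 22, 2040 is after October 10, 2040, so that is the next one.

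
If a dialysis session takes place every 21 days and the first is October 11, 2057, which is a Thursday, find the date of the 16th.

The 16th occurrence is 15 intervals after the first: 15 × 21 = 315 days after October 11, 2057.
October has 31 days — 20 days to the end of October leaves 295.
November has 30 days (265 left).
December has 31 days (234 left).
January has 31 days (203 left).
February has 28 days (175 left).
March has 31 days (144 left).
April has 30 days (114 left).
May has 31 days (83 left).
June has 30 days (53 left).
July has 31 days (22 left).
22 days into August → August 22, 2058.

August 22, 2058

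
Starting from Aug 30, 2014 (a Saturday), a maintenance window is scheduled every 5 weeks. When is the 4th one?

The 4th occurrence is 3 intervals after the first: 3 × 35 = 105 days after Aug 30, 2014.
Aug has 31 days — 1 day to the end of Aug leaves 104.
Sep has 30 days (74 left).
Oct has 31 days (43 left).
Nov has 30 days (13 left).
13 days into Dec → Dec 13, 2014.

Dec 13, 2014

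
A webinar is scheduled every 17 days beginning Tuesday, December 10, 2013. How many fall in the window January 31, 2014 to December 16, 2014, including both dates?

18

Occurrences land 17·i days after December 10, 2013 for i = 0, 1, 2, …
January 31, 2014 is 52 days after the start; 52 ÷ 17 = 3 remainder 1; since the remainder is 1, round up to i = 4. First occurrence in the window: #5 on February 16, 2014 (4×17 = 68 days in).
December 16, 2014 is 371 days after the start; 371 ÷ 17 = 21 remainder 14. Last occurrence in the window: #22 on December 2, 2014.
Occurrences #5 through #22: 18 in total.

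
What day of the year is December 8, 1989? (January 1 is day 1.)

Days in months before December: 31 + 28 + 31 + 30 + 31 + 30 + 31 + 31 + 30 + 31 + 30 = 334.
Plus 8 days into December → day 342.

342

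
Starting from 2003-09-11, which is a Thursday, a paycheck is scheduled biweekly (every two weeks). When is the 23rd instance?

2004-07-15

The 23rd occurrence is 22 intervals after the first: 22 × 14 = 308 days after 2003-09-11.
September has 30 days — 19 days to the end of September leaves 289.
October has 31 days (258 left).
November has 30 days (228 left).
December has 31 days (197 left).
January has 31 days (166 left).
February has 29 days (137 left).
March has 31 days (106 left).
April has 30 days (76 left).
May has 31 days (45 left).
June has 30 days (15 left).
15 days into July → 2004-07-15.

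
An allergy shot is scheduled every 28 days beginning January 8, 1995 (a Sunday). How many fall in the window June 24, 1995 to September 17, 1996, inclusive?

Occurrences land 28·i days after January 8, 1995 for i = 0, 1, 2, …
June 24, 1995 is 167 days after the start; 167 ÷ 28 = 5 remainder 27; since the remainder is 27, round up to i = 6. First occurrence in the window: #7 on June 25, 1995 (6×28 = 168 days in).
September 17, 1996 is 618 days after the start; 618 ÷ 28 = 22 remainder 2. Last occurrence in the window: #23 on September 15, 1996.
Occurrences #7 through #23: 17 in total.

17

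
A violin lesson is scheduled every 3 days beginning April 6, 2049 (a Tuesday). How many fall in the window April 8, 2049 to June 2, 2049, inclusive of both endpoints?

19

Occurrences land 3·i days after April 6, 2049 for i = 0, 1, 2, …
April 8, 2049 is 2 days after the start; 2 ÷ 3 = 0 remainder 2; since the remainder is 2, round up to i = 1. First occurrence in the window: #2 on April 9, 2049 (1×3 = 3 days in).
June 2, 2049 is 57 days after the start; 57 ÷ 3 = 19 remainder 0. Last occurrence in the window: #20 on June 2, 2049.
Occurrences #2 through #20: 19 in total.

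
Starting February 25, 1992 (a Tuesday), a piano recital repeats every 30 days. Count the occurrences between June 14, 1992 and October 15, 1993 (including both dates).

16

Occurrences land 30·i days after February 25, 1992 for i = 0, 1, 2, …
June 14, 1992 is 110 days after the start; 110 ÷ 30 = 3 remainder 20; since the remainder is 20, round up to i = 4. First occurrence in the window: #5 on June 24, 1992 (4×30 = 120 days in).
October 15, 1993 is 598 days after the start; 598 ÷ 30 = 19 remainder 28. Last occurrence in the window: #20 on September 17, 1993.
Occurrences #5 through #20: 16 in total.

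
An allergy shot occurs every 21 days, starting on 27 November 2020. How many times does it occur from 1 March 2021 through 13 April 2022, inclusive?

Occurrences land 21·i days after 27 November 2020 for i = 0, 1, 2, …
1 March 2021 is 94 days after the start; 94 ÷ 21 = 4 remainder 10; since the remainder is 10, round up to i = 5. First occurrence in the window: #6 on 12 March 2021 (5×21 = 105 days in).
13 April 2022 is 502 days after the start; 502 ÷ 21 = 23 remainder 19. Last occurrence in the window: #24 on 25 March 2022.
Occurrences #6 through #24: 19 in total.

19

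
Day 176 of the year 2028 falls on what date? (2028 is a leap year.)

2028-06-24

January has 31 days (176 − 31 = 145 remain).
February has 29 days (145 − 29 = 116 remain).
March has 31 days (116 − 31 = 85 remain).
April has 30 days (85 − 30 = 55 remain).
May has 31 days (55 − 31 = 24 remain).
24 into June → June 24.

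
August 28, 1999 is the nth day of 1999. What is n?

Days in months before August: 31 + 28 + 31 + 30 + 31 + 30 + 31 = 212.
Plus 28 days into August → day 240.

240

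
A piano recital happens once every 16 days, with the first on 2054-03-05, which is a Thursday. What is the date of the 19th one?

2054-12-18

The 19th occurrence is 18 intervals after the first: 18 × 16 = 288 days after 2054-03-05.
March has 31 days — 26 days to the end of March leaves 262.
April has 30 days (232 left).
May has 31 days (201 left).
June has 30 days (171 left).
July has 31 days (140 left).
August has 31 days (109 left).
September has 30 days (79 left).
October has 31 days (48 left).
November has 30 days (18 left).
18 days into December → 2054-12-18.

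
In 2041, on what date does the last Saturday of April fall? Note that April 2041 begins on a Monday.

April 2041 begins on a Monday, so the first Saturday is April 6 (5 days later).
April 2041 has 30 days. Adding weeks: 6, 13, 20, 27 — the last one ≤ 30 is the 27th.

April 27, 2041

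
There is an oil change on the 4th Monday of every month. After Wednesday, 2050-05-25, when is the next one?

2050-06-27

May 2050 starts on a Sunday; its first Monday is the 2nd, so the 4th Monday is the 23rd — 2050-05-23.
That is not after 2050-05-25, so look at June 2050.
June 2050 starts on a Wednesday; its first Monday is the 6th, so the 4th Monday is the 27th — 2050-06-27.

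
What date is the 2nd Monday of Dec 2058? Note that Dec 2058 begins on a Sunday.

Dec 9, 2058

Dec 2058 begins on a Sunday, so the first Monday is Dec 2 (1 day later).
The 2nd Monday is 1 weeks later: 2 + 7 = 9.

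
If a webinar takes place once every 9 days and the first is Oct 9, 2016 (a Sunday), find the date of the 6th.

Nov 23, 2016

The 6th occurrence is 5 intervals after the first: 5 × 9 = 45 days after Oct 9, 2016.
Oct has 31 days — 22 days to the end of Oct leaves 23.
23 days into Nov → Nov 23, 2016.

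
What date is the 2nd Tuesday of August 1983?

1983-08-09

August 1983 begins on a Monday, so the first Tuesday is August 2 (1 day later).
The 2nd Tuesday is 1 weeks later: 2 + 7 = 9.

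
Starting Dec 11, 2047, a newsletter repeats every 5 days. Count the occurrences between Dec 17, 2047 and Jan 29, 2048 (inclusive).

8

Occurrences land 5·i days after Dec 11, 2047 for i = 0, 1, 2, …
Dec 17, 2047 is 6 days after the start; 6 ÷ 5 = 1 remainder 1; since the remainder is 1, round up to i = 2. First occurrence in the window: #3 on Dec 21, 2047 (2×5 = 10 days in).
Jan 29, 2048 is 49 days after the start; 49 ÷ 5 = 9 remainder 4. Last occurrence in the window: #10 on Jan 25, 2048.
Occurrences #3 through #10: 8 in total.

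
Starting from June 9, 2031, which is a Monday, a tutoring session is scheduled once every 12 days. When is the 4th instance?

July 15, 2031

The 4th occurrence is 3 intervals after the first: 3 × 12 = 36 days after June 9, 2031.
June has 30 days — 21 days to the end of June leaves 15.
15 days into July → July 15, 2031.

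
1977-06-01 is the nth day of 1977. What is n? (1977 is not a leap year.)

Days in months before June: 31 + 28 + 31 + 30 + 31 = 151.
Plus 1 day into June → day 152.

152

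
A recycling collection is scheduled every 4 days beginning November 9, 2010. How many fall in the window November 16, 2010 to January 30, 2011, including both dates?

19

Occurrences land 4·i days after November 9, 2010 for i = 0, 1, 2, …
November 16, 2010 is 7 days after the start; 7 ÷ 4 = 1 remainder 3; since the remainder is 3, round up to i = 2. First occurrence in the window: #3 on November 17, 2010 (2×4 = 8 days in).
January 30, 2011 is 82 days after the start; 82 ÷ 4 = 20 remainder 2. Last occurrence in the window: #21 on January 28, 2011.
Occurrences #3 through #21: 19 in total.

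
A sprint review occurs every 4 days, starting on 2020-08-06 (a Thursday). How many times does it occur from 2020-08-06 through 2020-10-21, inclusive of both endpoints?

Occurrences land 4·i days after 2020-08-06 for i = 0, 1, 2, …
The window opens on the start date, so the first occurrence inside is #1 on 2020-08-06.
2020-10-21 is 76 days after the start; 76 ÷ 4 = 19 remainder 0. Last occurrence in the window: #20 on 2020-10-21.
Occurrences #1 through #20: 20 in total.

20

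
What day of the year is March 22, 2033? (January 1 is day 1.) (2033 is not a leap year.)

81

Days in months before March: 31 + 28 = 59.
Plus 22 days into March → day 81.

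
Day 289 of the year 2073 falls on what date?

January has 31 days (289 − 31 = 258 remain).
February has 28 days (258 − 28 = 230 remain).
March has 31 days (230 − 31 = 199 remain).
April has 30 days (199 − 30 = 169 remain).
May has 31 days (169 − 31 = 138 remain).
June has 30 days (138 − 30 = 108 remain).
July has 31 days (108 − 31 = 77 remain).
August has 31 days (77 − 31 = 46 remain).
September has 30 days (46 − 30 = 16 remain).
16 into October → October 16.

October 16, 2073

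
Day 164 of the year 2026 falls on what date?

January has 31 days (164 − 31 = 133 remain).
February has 28 days (133 − 28 = 105 remain).
March has 31 days (105 − 31 = 74 remain).
April has 30 days (74 − 30 = 44 remain).
May has 31 days (44 − 31 = 13 remain).
13 into June → June 13.

2026-06-13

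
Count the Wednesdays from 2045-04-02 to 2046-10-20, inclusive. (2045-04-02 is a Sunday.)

2045-04-02 is a Sunday; the first Wednesday on or after it is 2045-04-05 (3 days later).
From 2045-04-05 to 2046-10-20: 270 + 293 = 563 days (rest of 2045, to 2046-10-20 in 2046).
563 ÷ 7 = 80 full weeks with remainder 3, so 80 more Wednesdays after the first → 81.

81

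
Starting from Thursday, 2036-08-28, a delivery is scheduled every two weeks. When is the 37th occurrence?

The 37th occurrence is 36 intervals after the first: 36 × 14 = 504 days after 2036-08-28.
August has 31 days — 3 days to the end of August leaves 501.
From end of August to end of 2036 is 122 days (379 left).
2037 has 365 days (14 left).
14 days into January → 2038-01-14.

2038-01-14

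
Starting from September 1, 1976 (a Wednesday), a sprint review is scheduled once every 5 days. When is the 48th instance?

The 48th occurrence is 47 intervals after the first: 47 × 5 = 235 days after September 1, 1976.
September has 30 days — 29 days to the end of September leaves 206.
October has 31 days (175 left).
November has 30 days (145 left).
December has 31 days (114 left).
January has 31 days (83 left).
February has 28 days (55 left).
March has 31 days (24 left).
24 days into April → April 24, 1977.

April 24, 1977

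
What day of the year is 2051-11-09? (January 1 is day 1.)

313

Days in months before November: 31 + 28 + 31 + 30 + 31 + 30 + 31 + 31 + 30 + 31 = 304.
Plus 9 days into November → day 313.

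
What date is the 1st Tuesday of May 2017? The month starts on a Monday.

May 2017 begins on a Monday, so the first Tuesday is May 2 (1 day later).

2 May 2017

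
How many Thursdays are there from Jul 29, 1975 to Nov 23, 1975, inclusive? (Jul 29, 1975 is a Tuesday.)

17

Jul 29, 1975 is a Tuesday; the first Thursday on or after it is Jul 31, 1975 (2 days later).
From Jul 31, 1975 to Nov 23, 1975: 0 + 31 + 30 + 31 + 23 = 115 days (rest of Jul, Aug, Sep, Oct, Nov).
115 ÷ 7 = 16 full weeks with remainder 3, so 16 more Thursdays after the first → 17.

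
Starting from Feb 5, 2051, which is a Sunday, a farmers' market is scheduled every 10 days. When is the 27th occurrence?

Oct 23, 2051

The 27th occurrence is 26 intervals after the first: 26 × 10 = 260 days after Feb 5, 2051.
Feb has 28 days — 23 days to the end of Feb leaves 237.
Mar has 31 days (206 left).
Apr has 30 days (176 left).
May has 31 days (145 left).
Jun has 30 days (115 left).
Jul has 31 days (84 left).
Aug has 31 days (53 left).
Sep has 30 days (23 left).
23 days into Oct → Oct 23, 2051.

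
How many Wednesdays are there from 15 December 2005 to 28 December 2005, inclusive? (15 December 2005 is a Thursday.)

15 December 2005 is a Thursday; the first Wednesday on or after it is 21 December 2005 (6 days later).
From 21 December 2005 to 28 December 2005 is 28 − 21 = 7 days.
7 ÷ 7 = 1 full weeks with remainder 0, so 1 more Wednesdays after the first → 2.

2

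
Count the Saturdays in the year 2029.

52

January 1, 2029 is a Monday; the first Saturday on or after it is January 6, 2029 (5 days later).
From January 6, 2029 to December 31, 2029: 25 + 28 + 31 + 30 + 31 + 30 + 31 + 31 + 30 + 31 + 30 + 31 = 359 days (rest of January, February, March, April, May, June, July, August, September, October, November, December).
359 ÷ 7 = 51 full weeks with remainder 2, so 51 more Saturdays after the first → 52.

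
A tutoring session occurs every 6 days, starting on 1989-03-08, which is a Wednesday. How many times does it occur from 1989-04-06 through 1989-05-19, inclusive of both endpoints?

Occurrences land 6·i days after 1989-03-08 for i = 0, 1, 2, …
1989-04-06 is 29 days after the start; 29 ÷ 6 = 4 remainder 5; since the remainder is 5, round up to i = 5. First occurrence in the window: #6 on 1989-04-07 (5×6 = 30 days in).
1989-05-19 is 72 days after the start; 72 ÷ 6 = 12 remainder 0. Last occurrence in the window: #13 on 1989-05-19.
Occurrences #6 through #13: 8 in total.

8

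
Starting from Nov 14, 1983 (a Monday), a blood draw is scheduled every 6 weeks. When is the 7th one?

The 7th occurrence is 6 intervals after the first: 6 × 42 = 252 days after Nov 14, 1983.
Nov has 30 days — 16 days to the end of Nov leaves 236.
Dec has 31 days (205 left).
Jan has 31 days (174 left).
Feb has 29 days (145 left).
Mar has 31 days (114 left).
Apr has 30 days (84 left).
May has 31 days (53 left).
Jun has 30 days (23 left).
23 days into Jul → Jul 23, 1984.

Jul 23, 1984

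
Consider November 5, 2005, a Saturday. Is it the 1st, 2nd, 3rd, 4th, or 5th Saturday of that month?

1st

Day 5 falls in week ⌈5/7⌉ of the month.
Days 1–7 hold the 1st Saturday, 8–14 the 2nd, 15–21 the 3rd, 22–28 the 4th, 29–31 the 5th.
5 is in the range for the 1st.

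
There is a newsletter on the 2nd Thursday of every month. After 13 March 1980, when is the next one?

March 1980 starts on a Saturday; its first Thursday is the 6th, so the 2nd Thursday is the 13th — 13 March 1980.
That is not after 13 March 1980, so look at April 1980.
April 1980 starts on a Tuesday; its first Thursday is the 3rd, so the 2nd Thursday is the 10th — 10 April 1980.

10 April 1980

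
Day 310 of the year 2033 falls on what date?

2033-11-06

January has 31 days (310 − 31 = 279 remain).
February has 28 days (279 − 28 = 251 remain).
March has 31 days (251 − 31 = 220 remain).
April has 30 days (220 − 30 = 190 remain).
May has 31 days (190 − 31 = 159 remain).
June has 30 days (159 − 30 = 129 remain).
July has 31 days (129 − 31 = 98 remain).
August has 31 days (98 − 31 = 67 remain).
September has 30 days (67 − 30 = 37 remain).
October has 31 days (37 − 31 = 6 remain).
6 into November → November 6.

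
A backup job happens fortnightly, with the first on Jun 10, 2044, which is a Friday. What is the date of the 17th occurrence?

Jan 20, 2045

The 17th occurrence is 16 intervals after the first: 16 × 14 = 224 days after Jun 10, 2044.
Jun has 30 days — 20 days to the end of Jun leaves 204.
Jul has 31 days (173 left).
Aug has 31 days (142 left).
Sep has 30 days (112 left).
Oct has 31 days (81 left).
Nov has 30 days (51 left).
Dec has 31 days (20 left).
20 days into Jan → Jan 20, 2045.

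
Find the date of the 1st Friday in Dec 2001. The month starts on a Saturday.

Dec 7, 2001

Dec 2001 begins on a Saturday, so the first Friday is Dec 7 (6 days later).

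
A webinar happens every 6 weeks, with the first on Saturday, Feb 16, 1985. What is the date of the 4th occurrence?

Jun 22, 1985

The 4th occurrence is 3 intervals after the first: 3 × 42 = 126 days after Feb 16, 1985.
Feb has 28 days — 12 days to the end of Feb leaves 114.
Mar has 31 days (83 left).
Apr has 30 days (53 left).
May has 31 days (22 left).
22 days into Jun → Jun 22, 1985.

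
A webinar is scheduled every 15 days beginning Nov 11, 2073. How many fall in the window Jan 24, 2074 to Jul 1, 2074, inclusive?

11

Occurrences land 15·i days after Nov 11, 2073 for i = 0, 1, 2, …
Jan 24, 2074 is 74 days after the start; 74 ÷ 15 = 4 remainder 14; since the remainder is 14, round up to i = 5. First occurrence in the window: #6 on Jan 25, 2074 (5×15 = 75 days in).
Jul 1, 2074 is 232 days after the start; 232 ÷ 15 = 15 remainder 7. Last occurrence in the window: #16 on Jun 24, 2074.
Occurrences #6 through #16: 11 in total.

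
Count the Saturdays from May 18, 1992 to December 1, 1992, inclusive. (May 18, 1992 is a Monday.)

28

May 18, 1992 is a Monday; the first Saturday on or after it is May 23, 1992 (5 days later).
From May 23, 1992 to December 1, 1992: 8 + 30 + 31 + 31 + 30 + 31 + 30 + 1 = 192 days (rest of May, June, July, August, September, October, November, December).
192 ÷ 7 = 27 full weeks with remainder 3, so 27 more Saturdays after the first → 28.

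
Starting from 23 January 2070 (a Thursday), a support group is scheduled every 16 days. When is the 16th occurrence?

The 16th occurrence is 15 intervals after the first: 15 × 16 = 240 days after 23 January 2070.
January has 31 days — 8 days to the end of January leaves 232.
February has 28 days (204 left).
March has 31 days (173 left).
April has 30 days (143 left).
May has 31 days (112 left).
June has 30 days (82 left).
July has 31 days (51 left).
August has 31 days (20 left).
20 days into September → 20 September 2070.

20 September 2070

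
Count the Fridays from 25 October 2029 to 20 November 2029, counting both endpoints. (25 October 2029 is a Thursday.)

4

25 October 2029 is a Thursday; the first Friday on or after it is 26 October 2029 (1 day later).
From 26 October 2029 to 20 November 2029: 5 + 20 = 25 days (rest of October, November).
25 ÷ 7 = 3 full weeks with remainder 4, so 3 more Fridays after the first → 4.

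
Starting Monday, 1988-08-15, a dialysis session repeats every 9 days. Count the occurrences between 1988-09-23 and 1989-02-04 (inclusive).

15

Occurrences land 9·i days after 1988-08-15 for i = 0, 1, 2, …
1988-09-23 is 39 days after the start; 39 ÷ 9 = 4 remainder 3; since the remainder is 3, round up to i = 5. First occurrence in the window: #6 on 1988-09-29 (5×9 = 45 days in).
1989-02-04 is 173 days after the start; 173 ÷ 9 = 19 remainder 2. Last occurrence in the window: #20 on 1989-02-02.
Occurrences #6 through #20: 15 in total.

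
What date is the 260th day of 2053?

2053-09-17

January has 31 days (260 − 31 = 229 remain).
February has 28 days (229 − 28 = 201 remain).
March has 31 days (201 − 31 = 170 remain).
April has 30 days (170 − 30 = 140 remain).
May has 31 days (140 − 31 = 109 remain).
June has 30 days (109 − 30 = 79 remain).
July has 31 days (79 − 31 = 48 remain).
August has 31 days (48 − 31 = 17 remain).
17 into September → September 17.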